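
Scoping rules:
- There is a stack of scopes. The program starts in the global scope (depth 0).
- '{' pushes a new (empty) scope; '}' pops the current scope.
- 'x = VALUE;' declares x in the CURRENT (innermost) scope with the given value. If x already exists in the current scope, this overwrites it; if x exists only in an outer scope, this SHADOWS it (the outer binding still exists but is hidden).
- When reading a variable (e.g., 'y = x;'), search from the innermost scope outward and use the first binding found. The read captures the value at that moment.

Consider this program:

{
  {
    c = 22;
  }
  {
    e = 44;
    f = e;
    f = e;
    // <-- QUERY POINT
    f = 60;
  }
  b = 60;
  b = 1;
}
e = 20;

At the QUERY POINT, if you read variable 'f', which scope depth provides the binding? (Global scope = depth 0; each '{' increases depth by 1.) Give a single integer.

Answer: 2

Derivation:
Step 1: enter scope (depth=1)
Step 2: enter scope (depth=2)
Step 3: declare c=22 at depth 2
Step 4: exit scope (depth=1)
Step 5: enter scope (depth=2)
Step 6: declare e=44 at depth 2
Step 7: declare f=(read e)=44 at depth 2
Step 8: declare f=(read e)=44 at depth 2
Visible at query point: e=44 f=44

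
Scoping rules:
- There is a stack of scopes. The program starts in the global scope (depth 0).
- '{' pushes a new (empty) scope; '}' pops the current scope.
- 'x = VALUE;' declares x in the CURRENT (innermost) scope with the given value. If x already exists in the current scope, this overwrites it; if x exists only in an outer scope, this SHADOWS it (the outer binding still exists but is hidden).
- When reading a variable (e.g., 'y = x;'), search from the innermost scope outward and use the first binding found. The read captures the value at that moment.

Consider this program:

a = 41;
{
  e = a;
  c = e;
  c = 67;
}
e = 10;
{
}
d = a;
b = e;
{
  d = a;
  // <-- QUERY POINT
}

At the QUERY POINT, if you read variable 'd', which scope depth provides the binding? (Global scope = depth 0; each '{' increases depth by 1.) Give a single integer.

Answer: 1

Derivation:
Step 1: declare a=41 at depth 0
Step 2: enter scope (depth=1)
Step 3: declare e=(read a)=41 at depth 1
Step 4: declare c=(read e)=41 at depth 1
Step 5: declare c=67 at depth 1
Step 6: exit scope (depth=0)
Step 7: declare e=10 at depth 0
Step 8: enter scope (depth=1)
Step 9: exit scope (depth=0)
Step 10: declare d=(read a)=41 at depth 0
Step 11: declare b=(read e)=10 at depth 0
Step 12: enter scope (depth=1)
Step 13: declare d=(read a)=41 at depth 1
Visible at query point: a=41 b=10 d=41 e=10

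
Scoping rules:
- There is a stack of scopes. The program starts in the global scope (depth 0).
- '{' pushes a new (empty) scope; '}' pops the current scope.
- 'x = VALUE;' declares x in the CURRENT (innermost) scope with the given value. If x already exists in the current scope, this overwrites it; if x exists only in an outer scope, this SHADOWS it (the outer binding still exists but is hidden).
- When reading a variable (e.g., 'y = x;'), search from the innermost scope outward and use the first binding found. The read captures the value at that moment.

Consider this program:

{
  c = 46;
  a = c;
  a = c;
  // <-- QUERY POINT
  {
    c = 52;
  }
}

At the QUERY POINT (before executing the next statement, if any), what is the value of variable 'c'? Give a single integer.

Step 1: enter scope (depth=1)
Step 2: declare c=46 at depth 1
Step 3: declare a=(read c)=46 at depth 1
Step 4: declare a=(read c)=46 at depth 1
Visible at query point: a=46 c=46

Answer: 46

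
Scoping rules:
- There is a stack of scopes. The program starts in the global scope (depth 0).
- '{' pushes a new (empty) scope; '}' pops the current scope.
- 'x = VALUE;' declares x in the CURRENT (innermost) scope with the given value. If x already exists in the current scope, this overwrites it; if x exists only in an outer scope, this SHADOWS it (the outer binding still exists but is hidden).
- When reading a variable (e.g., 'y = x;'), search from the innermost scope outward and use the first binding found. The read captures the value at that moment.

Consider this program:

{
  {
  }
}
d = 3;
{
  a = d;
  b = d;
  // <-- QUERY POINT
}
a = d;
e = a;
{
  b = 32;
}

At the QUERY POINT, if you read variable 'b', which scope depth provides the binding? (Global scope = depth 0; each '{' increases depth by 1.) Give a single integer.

Step 1: enter scope (depth=1)
Step 2: enter scope (depth=2)
Step 3: exit scope (depth=1)
Step 4: exit scope (depth=0)
Step 5: declare d=3 at depth 0
Step 6: enter scope (depth=1)
Step 7: declare a=(read d)=3 at depth 1
Step 8: declare b=(read d)=3 at depth 1
Visible at query point: a=3 b=3 d=3

Answer: 1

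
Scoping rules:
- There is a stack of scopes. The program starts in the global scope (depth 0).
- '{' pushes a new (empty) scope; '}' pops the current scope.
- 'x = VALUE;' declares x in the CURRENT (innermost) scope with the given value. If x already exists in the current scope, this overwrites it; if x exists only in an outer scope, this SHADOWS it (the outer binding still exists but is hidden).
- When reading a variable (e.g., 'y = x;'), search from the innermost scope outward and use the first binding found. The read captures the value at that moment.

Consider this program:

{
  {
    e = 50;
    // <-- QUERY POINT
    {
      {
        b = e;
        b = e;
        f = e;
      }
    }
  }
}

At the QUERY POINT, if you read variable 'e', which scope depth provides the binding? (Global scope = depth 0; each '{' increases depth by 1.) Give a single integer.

Step 1: enter scope (depth=1)
Step 2: enter scope (depth=2)
Step 3: declare e=50 at depth 2
Visible at query point: e=50

Answer: 2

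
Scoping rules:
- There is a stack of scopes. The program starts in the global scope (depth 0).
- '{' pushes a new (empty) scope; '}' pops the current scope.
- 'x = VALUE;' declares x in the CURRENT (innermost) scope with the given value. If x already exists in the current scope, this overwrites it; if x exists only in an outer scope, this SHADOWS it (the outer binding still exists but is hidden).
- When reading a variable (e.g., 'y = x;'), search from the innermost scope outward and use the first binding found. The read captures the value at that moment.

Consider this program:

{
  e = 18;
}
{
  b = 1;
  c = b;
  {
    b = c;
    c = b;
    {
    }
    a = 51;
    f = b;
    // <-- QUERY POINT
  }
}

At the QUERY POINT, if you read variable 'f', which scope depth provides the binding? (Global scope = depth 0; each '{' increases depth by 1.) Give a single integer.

Answer: 2

Derivation:
Step 1: enter scope (depth=1)
Step 2: declare e=18 at depth 1
Step 3: exit scope (depth=0)
Step 4: enter scope (depth=1)
Step 5: declare b=1 at depth 1
Step 6: declare c=(read b)=1 at depth 1
Step 7: enter scope (depth=2)
Step 8: declare b=(read c)=1 at depth 2
Step 9: declare c=(read b)=1 at depth 2
Step 10: enter scope (depth=3)
Step 11: exit scope (depth=2)
Step 12: declare a=51 at depth 2
Step 13: declare f=(read b)=1 at depth 2
Visible at query point: a=51 b=1 c=1 f=1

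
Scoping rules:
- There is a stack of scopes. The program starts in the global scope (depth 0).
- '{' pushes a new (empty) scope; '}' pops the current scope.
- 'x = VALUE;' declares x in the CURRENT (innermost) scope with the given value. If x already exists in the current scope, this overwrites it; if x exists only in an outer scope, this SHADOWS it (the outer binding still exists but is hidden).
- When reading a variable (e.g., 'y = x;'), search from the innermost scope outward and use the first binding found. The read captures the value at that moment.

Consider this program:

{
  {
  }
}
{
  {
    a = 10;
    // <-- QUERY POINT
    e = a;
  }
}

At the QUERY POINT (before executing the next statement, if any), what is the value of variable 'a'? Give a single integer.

Step 1: enter scope (depth=1)
Step 2: enter scope (depth=2)
Step 3: exit scope (depth=1)
Step 4: exit scope (depth=0)
Step 5: enter scope (depth=1)
Step 6: enter scope (depth=2)
Step 7: declare a=10 at depth 2
Visible at query point: a=10

Answer: 10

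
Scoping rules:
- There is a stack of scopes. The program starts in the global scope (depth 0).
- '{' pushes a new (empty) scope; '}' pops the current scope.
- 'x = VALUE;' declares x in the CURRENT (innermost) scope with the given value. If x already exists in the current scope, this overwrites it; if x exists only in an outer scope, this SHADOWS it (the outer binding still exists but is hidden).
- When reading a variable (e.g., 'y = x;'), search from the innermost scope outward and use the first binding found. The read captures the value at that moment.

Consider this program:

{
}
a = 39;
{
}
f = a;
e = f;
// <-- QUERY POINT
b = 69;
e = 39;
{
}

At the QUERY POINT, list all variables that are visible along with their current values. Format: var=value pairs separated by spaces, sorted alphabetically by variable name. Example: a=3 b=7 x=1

Answer: a=39 e=39 f=39

Derivation:
Step 1: enter scope (depth=1)
Step 2: exit scope (depth=0)
Step 3: declare a=39 at depth 0
Step 4: enter scope (depth=1)
Step 5: exit scope (depth=0)
Step 6: declare f=(read a)=39 at depth 0
Step 7: declare e=(read f)=39 at depth 0
Visible at query point: a=39 e=39 f=39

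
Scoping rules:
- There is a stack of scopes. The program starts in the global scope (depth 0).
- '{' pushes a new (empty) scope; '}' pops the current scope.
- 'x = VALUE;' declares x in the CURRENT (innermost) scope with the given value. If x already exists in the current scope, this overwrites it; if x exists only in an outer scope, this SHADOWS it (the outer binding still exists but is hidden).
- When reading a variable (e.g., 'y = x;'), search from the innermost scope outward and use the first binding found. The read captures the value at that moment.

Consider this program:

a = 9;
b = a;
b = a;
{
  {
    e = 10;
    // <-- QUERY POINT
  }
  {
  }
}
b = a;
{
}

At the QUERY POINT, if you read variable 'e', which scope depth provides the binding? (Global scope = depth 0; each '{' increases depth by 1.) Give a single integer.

Answer: 2

Derivation:
Step 1: declare a=9 at depth 0
Step 2: declare b=(read a)=9 at depth 0
Step 3: declare b=(read a)=9 at depth 0
Step 4: enter scope (depth=1)
Step 5: enter scope (depth=2)
Step 6: declare e=10 at depth 2
Visible at query point: a=9 b=9 e=10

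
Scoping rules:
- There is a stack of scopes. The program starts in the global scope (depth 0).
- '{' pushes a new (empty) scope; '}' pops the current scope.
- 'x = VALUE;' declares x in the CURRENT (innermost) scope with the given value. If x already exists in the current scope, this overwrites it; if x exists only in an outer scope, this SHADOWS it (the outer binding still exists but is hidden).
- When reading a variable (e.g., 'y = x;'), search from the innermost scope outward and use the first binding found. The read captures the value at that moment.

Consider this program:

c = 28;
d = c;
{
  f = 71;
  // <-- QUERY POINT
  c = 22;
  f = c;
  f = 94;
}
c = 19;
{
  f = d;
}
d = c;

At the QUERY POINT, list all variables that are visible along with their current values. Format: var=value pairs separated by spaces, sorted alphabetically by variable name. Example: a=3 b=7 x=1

Step 1: declare c=28 at depth 0
Step 2: declare d=(read c)=28 at depth 0
Step 3: enter scope (depth=1)
Step 4: declare f=71 at depth 1
Visible at query point: c=28 d=28 f=71

Answer: c=28 d=28 f=71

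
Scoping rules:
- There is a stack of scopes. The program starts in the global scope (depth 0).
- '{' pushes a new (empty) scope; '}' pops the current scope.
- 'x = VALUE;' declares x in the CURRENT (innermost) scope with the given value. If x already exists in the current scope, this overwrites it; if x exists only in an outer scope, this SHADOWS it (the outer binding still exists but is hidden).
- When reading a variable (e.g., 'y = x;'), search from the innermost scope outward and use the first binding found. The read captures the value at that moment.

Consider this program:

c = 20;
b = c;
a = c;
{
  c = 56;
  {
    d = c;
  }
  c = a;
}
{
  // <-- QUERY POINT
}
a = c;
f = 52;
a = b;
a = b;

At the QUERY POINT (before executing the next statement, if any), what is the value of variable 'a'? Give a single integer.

Answer: 20

Derivation:
Step 1: declare c=20 at depth 0
Step 2: declare b=(read c)=20 at depth 0
Step 3: declare a=(read c)=20 at depth 0
Step 4: enter scope (depth=1)
Step 5: declare c=56 at depth 1
Step 6: enter scope (depth=2)
Step 7: declare d=(read c)=56 at depth 2
Step 8: exit scope (depth=1)
Step 9: declare c=(read a)=20 at depth 1
Step 10: exit scope (depth=0)
Step 11: enter scope (depth=1)
Visible at query point: a=20 b=20 c=20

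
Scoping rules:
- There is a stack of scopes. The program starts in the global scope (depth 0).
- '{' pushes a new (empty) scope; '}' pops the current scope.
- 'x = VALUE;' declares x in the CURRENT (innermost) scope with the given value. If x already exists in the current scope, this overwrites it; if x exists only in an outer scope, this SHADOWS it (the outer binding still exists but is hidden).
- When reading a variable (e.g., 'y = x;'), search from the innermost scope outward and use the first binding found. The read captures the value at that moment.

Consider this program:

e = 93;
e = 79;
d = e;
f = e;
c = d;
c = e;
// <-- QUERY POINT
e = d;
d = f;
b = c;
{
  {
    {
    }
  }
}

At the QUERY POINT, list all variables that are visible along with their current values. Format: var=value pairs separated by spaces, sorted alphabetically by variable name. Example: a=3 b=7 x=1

Answer: c=79 d=79 e=79 f=79

Derivation:
Step 1: declare e=93 at depth 0
Step 2: declare e=79 at depth 0
Step 3: declare d=(read e)=79 at depth 0
Step 4: declare f=(read e)=79 at depth 0
Step 5: declare c=(read d)=79 at depth 0
Step 6: declare c=(read e)=79 at depth 0
Visible at query point: c=79 d=79 e=79 f=79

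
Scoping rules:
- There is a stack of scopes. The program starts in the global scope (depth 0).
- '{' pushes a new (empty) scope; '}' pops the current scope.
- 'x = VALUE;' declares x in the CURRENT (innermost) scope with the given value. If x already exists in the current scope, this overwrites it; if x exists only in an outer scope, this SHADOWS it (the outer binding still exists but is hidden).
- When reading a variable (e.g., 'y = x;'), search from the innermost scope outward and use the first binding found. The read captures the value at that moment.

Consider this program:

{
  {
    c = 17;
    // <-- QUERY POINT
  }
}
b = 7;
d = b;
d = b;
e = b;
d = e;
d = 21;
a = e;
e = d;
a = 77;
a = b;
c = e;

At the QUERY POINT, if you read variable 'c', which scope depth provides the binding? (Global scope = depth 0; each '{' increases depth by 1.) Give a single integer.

Step 1: enter scope (depth=1)
Step 2: enter scope (depth=2)
Step 3: declare c=17 at depth 2
Visible at query point: c=17

Answer: 2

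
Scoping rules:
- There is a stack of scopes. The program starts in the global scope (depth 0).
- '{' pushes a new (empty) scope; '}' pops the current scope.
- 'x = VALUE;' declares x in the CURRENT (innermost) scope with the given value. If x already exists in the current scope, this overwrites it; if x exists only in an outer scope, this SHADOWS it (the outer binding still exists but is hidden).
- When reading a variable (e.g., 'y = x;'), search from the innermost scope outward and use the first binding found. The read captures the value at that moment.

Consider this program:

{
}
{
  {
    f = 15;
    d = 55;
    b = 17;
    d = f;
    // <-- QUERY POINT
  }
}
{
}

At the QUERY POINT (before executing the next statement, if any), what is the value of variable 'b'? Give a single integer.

Answer: 17

Derivation:
Step 1: enter scope (depth=1)
Step 2: exit scope (depth=0)
Step 3: enter scope (depth=1)
Step 4: enter scope (depth=2)
Step 5: declare f=15 at depth 2
Step 6: declare d=55 at depth 2
Step 7: declare b=17 at depth 2
Step 8: declare d=(read f)=15 at depth 2
Visible at query point: b=17 d=15 f=15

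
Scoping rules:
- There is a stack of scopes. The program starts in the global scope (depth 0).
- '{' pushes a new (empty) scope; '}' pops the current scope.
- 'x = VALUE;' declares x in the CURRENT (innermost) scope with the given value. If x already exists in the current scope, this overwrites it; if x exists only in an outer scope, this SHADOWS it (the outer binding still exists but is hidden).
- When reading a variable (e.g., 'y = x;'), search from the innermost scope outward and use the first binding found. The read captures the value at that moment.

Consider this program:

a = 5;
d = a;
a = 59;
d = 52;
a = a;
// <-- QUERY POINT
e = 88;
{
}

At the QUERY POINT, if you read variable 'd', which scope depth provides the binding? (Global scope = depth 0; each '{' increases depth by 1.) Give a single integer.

Step 1: declare a=5 at depth 0
Step 2: declare d=(read a)=5 at depth 0
Step 3: declare a=59 at depth 0
Step 4: declare d=52 at depth 0
Step 5: declare a=(read a)=59 at depth 0
Visible at query point: a=59 d=52

Answer: 0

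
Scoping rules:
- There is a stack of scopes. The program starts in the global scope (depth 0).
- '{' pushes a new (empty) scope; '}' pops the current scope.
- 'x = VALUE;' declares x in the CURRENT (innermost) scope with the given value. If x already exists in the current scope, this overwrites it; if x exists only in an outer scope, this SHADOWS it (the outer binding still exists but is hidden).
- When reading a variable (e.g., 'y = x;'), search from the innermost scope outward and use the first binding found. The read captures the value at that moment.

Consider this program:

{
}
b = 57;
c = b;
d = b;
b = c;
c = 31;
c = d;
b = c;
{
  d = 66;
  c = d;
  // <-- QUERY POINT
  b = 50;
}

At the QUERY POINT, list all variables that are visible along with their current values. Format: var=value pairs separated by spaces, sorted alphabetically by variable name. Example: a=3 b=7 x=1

Step 1: enter scope (depth=1)
Step 2: exit scope (depth=0)
Step 3: declare b=57 at depth 0
Step 4: declare c=(read b)=57 at depth 0
Step 5: declare d=(read b)=57 at depth 0
Step 6: declare b=(read c)=57 at depth 0
Step 7: declare c=31 at depth 0
Step 8: declare c=(read d)=57 at depth 0
Step 9: declare b=(read c)=57 at depth 0
Step 10: enter scope (depth=1)
Step 11: declare d=66 at depth 1
Step 12: declare c=(read d)=66 at depth 1
Visible at query point: b=57 c=66 d=66

Answer: b=57 c=66 d=66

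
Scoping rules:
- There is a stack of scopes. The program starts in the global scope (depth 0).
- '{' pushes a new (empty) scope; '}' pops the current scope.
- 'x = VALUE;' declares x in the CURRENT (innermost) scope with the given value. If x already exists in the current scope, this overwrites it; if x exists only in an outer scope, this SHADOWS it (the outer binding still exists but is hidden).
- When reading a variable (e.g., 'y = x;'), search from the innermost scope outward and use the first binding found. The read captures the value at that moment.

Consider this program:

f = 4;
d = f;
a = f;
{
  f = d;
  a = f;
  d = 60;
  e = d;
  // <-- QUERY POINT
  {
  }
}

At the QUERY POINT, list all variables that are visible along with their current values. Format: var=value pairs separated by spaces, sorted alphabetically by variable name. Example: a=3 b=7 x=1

Answer: a=4 d=60 e=60 f=4

Derivation:
Step 1: declare f=4 at depth 0
Step 2: declare d=(read f)=4 at depth 0
Step 3: declare a=(read f)=4 at depth 0
Step 4: enter scope (depth=1)
Step 5: declare f=(read d)=4 at depth 1
Step 6: declare a=(read f)=4 at depth 1
Step 7: declare d=60 at depth 1
Step 8: declare e=(read d)=60 at depth 1
Visible at query point: a=4 d=60 e=60 f=4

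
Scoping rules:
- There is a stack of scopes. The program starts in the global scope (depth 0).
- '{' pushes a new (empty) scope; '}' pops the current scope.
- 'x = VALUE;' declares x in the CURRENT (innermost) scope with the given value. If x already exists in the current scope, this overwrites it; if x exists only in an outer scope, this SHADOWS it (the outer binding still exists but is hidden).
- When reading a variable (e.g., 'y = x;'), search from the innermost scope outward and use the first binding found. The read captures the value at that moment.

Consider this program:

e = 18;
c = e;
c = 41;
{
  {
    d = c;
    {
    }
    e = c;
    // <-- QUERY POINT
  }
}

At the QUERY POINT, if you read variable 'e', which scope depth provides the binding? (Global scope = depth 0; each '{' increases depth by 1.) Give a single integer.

Step 1: declare e=18 at depth 0
Step 2: declare c=(read e)=18 at depth 0
Step 3: declare c=41 at depth 0
Step 4: enter scope (depth=1)
Step 5: enter scope (depth=2)
Step 6: declare d=(read c)=41 at depth 2
Step 7: enter scope (depth=3)
Step 8: exit scope (depth=2)
Step 9: declare e=(read c)=41 at depth 2
Visible at query point: c=41 d=41 e=41

Answer: 2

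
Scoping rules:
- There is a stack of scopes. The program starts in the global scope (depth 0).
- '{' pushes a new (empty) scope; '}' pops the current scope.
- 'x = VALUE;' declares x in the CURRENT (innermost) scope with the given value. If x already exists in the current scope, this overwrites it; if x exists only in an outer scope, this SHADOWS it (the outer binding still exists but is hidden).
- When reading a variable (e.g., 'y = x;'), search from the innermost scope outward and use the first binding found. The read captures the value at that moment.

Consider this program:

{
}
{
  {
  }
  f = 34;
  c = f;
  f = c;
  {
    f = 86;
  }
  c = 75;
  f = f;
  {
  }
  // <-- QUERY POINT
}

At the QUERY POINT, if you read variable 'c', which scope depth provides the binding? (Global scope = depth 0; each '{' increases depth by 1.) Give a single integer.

Answer: 1

Derivation:
Step 1: enter scope (depth=1)
Step 2: exit scope (depth=0)
Step 3: enter scope (depth=1)
Step 4: enter scope (depth=2)
Step 5: exit scope (depth=1)
Step 6: declare f=34 at depth 1
Step 7: declare c=(read f)=34 at depth 1
Step 8: declare f=(read c)=34 at depth 1
Step 9: enter scope (depth=2)
Step 10: declare f=86 at depth 2
Step 11: exit scope (depth=1)
Step 12: declare c=75 at depth 1
Step 13: declare f=(read f)=34 at depth 1
Step 14: enter scope (depth=2)
Step 15: exit scope (depth=1)
Visible at query point: c=75 f=34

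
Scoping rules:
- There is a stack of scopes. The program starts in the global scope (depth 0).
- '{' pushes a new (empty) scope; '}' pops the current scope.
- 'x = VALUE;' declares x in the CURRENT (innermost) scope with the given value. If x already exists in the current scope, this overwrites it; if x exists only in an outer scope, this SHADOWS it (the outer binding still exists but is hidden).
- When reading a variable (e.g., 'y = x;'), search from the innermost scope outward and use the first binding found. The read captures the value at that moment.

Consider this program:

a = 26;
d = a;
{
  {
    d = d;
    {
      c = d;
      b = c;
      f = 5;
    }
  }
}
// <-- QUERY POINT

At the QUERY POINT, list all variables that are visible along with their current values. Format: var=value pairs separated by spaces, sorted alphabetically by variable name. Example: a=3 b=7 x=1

Step 1: declare a=26 at depth 0
Step 2: declare d=(read a)=26 at depth 0
Step 3: enter scope (depth=1)
Step 4: enter scope (depth=2)
Step 5: declare d=(read d)=26 at depth 2
Step 6: enter scope (depth=3)
Step 7: declare c=(read d)=26 at depth 3
Step 8: declare b=(read c)=26 at depth 3
Step 9: declare f=5 at depth 3
Step 10: exit scope (depth=2)
Step 11: exit scope (depth=1)
Step 12: exit scope (depth=0)
Visible at query point: a=26 d=26

Answer: a=26 d=26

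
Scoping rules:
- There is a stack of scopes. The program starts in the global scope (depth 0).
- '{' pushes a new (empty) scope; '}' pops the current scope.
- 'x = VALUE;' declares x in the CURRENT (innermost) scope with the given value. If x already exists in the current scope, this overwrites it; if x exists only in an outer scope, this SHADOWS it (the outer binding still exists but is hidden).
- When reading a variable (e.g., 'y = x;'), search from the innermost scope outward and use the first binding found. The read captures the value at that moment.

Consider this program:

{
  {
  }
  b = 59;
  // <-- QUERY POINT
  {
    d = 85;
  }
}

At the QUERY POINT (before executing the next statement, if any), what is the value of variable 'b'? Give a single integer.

Step 1: enter scope (depth=1)
Step 2: enter scope (depth=2)
Step 3: exit scope (depth=1)
Step 4: declare b=59 at depth 1
Visible at query point: b=59

Answer: 59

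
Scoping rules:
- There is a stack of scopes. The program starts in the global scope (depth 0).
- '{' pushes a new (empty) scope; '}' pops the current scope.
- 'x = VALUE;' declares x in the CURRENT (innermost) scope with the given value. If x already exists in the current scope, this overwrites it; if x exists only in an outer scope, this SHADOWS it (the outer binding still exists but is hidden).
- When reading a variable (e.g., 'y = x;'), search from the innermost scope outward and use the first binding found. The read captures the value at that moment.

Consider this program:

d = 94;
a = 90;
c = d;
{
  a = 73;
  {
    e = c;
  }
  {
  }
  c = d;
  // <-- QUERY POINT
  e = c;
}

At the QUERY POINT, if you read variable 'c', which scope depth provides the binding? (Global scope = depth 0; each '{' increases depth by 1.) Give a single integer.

Step 1: declare d=94 at depth 0
Step 2: declare a=90 at depth 0
Step 3: declare c=(read d)=94 at depth 0
Step 4: enter scope (depth=1)
Step 5: declare a=73 at depth 1
Step 6: enter scope (depth=2)
Step 7: declare e=(read c)=94 at depth 2
Step 8: exit scope (depth=1)
Step 9: enter scope (depth=2)
Step 10: exit scope (depth=1)
Step 11: declare c=(read d)=94 at depth 1
Visible at query point: a=73 c=94 d=94

Answer: 1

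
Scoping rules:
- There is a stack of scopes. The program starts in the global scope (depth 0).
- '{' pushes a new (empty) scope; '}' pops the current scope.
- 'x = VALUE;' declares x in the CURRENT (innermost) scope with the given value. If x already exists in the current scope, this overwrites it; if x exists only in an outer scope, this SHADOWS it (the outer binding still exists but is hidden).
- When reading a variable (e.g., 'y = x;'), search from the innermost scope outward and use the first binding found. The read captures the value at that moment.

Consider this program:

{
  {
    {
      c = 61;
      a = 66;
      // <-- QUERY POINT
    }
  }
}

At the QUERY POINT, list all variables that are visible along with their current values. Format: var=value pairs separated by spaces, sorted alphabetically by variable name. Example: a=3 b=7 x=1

Step 1: enter scope (depth=1)
Step 2: enter scope (depth=2)
Step 3: enter scope (depth=3)
Step 4: declare c=61 at depth 3
Step 5: declare a=66 at depth 3
Visible at query point: a=66 c=61

Answer: a=66 c=61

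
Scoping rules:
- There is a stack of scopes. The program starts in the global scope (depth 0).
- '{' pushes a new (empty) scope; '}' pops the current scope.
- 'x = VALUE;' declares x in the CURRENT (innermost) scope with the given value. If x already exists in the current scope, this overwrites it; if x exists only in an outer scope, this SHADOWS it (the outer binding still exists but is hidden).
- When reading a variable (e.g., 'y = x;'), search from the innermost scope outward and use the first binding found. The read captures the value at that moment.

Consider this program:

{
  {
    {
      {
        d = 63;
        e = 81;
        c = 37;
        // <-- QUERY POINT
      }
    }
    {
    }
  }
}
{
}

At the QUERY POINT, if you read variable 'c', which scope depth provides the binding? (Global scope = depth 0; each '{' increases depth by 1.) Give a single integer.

Answer: 4

Derivation:
Step 1: enter scope (depth=1)
Step 2: enter scope (depth=2)
Step 3: enter scope (depth=3)
Step 4: enter scope (depth=4)
Step 5: declare d=63 at depth 4
Step 6: declare e=81 at depth 4
Step 7: declare c=37 at depth 4
Visible at query point: c=37 d=63 e=81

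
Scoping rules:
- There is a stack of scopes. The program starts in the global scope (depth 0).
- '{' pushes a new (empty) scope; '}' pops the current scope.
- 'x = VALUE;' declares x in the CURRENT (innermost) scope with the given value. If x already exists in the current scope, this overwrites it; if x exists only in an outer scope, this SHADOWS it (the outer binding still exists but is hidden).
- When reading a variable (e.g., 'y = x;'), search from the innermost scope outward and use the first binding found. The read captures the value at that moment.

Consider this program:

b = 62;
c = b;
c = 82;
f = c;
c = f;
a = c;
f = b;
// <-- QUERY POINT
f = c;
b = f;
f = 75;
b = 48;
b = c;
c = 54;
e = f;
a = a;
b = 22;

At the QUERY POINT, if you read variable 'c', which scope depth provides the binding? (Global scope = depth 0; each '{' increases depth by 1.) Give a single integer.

Answer: 0

Derivation:
Step 1: declare b=62 at depth 0
Step 2: declare c=(read b)=62 at depth 0
Step 3: declare c=82 at depth 0
Step 4: declare f=(read c)=82 at depth 0
Step 5: declare c=(read f)=82 at depth 0
Step 6: declare a=(read c)=82 at depth 0
Step 7: declare f=(read b)=62 at depth 0
Visible at query point: a=82 b=62 c=82 f=62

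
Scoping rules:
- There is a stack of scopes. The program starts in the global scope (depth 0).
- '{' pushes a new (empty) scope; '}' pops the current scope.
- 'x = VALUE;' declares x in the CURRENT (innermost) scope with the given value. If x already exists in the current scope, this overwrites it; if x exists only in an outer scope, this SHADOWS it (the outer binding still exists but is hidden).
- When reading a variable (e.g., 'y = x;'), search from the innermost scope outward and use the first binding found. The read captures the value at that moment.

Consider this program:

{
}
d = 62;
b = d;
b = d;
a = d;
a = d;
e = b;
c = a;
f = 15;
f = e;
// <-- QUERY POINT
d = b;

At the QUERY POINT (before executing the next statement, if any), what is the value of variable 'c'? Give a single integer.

Answer: 62

Derivation:
Step 1: enter scope (depth=1)
Step 2: exit scope (depth=0)
Step 3: declare d=62 at depth 0
Step 4: declare b=(read d)=62 at depth 0
Step 5: declare b=(read d)=62 at depth 0
Step 6: declare a=(read d)=62 at depth 0
Step 7: declare a=(read d)=62 at depth 0
Step 8: declare e=(read b)=62 at depth 0
Step 9: declare c=(read a)=62 at depth 0
Step 10: declare f=15 at depth 0
Step 11: declare f=(read e)=62 at depth 0
Visible at query point: a=62 b=62 c=62 d=62 e=62 f=62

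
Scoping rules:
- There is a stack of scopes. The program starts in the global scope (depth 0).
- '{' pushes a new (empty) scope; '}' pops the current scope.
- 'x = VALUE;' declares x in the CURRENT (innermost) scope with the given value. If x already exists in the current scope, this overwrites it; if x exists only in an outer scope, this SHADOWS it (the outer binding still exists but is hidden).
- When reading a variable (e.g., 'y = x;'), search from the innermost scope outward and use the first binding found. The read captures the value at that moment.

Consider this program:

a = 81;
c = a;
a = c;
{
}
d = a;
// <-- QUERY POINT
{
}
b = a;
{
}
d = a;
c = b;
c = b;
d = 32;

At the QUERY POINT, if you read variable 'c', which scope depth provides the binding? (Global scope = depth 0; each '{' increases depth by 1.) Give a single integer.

Step 1: declare a=81 at depth 0
Step 2: declare c=(read a)=81 at depth 0
Step 3: declare a=(read c)=81 at depth 0
Step 4: enter scope (depth=1)
Step 5: exit scope (depth=0)
Step 6: declare d=(read a)=81 at depth 0
Visible at query point: a=81 c=81 d=81

Answer: 0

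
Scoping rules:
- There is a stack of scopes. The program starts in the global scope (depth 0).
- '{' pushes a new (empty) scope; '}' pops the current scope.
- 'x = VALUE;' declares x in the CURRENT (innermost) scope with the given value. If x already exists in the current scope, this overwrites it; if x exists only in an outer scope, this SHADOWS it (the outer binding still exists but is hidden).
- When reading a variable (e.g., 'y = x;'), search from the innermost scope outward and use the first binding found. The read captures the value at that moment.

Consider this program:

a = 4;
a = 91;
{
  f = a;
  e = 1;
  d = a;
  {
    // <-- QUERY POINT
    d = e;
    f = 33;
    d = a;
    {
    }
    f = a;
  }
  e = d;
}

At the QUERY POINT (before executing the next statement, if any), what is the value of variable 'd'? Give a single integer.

Step 1: declare a=4 at depth 0
Step 2: declare a=91 at depth 0
Step 3: enter scope (depth=1)
Step 4: declare f=(read a)=91 at depth 1
Step 5: declare e=1 at depth 1
Step 6: declare d=(read a)=91 at depth 1
Step 7: enter scope (depth=2)
Visible at query point: a=91 d=91 e=1 f=91

Answer: 91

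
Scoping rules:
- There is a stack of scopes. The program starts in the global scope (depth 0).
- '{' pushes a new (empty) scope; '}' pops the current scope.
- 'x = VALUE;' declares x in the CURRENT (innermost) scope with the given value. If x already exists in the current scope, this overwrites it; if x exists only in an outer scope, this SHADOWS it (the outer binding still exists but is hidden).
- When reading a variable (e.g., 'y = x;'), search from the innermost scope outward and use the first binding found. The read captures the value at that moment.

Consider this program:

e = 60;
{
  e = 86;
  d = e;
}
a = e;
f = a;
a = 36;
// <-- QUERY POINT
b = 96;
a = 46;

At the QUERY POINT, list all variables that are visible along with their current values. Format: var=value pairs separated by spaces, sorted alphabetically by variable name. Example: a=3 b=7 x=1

Step 1: declare e=60 at depth 0
Step 2: enter scope (depth=1)
Step 3: declare e=86 at depth 1
Step 4: declare d=(read e)=86 at depth 1
Step 5: exit scope (depth=0)
Step 6: declare a=(read e)=60 at depth 0
Step 7: declare f=(read a)=60 at depth 0
Step 8: declare a=36 at depth 0
Visible at query point: a=36 e=60 f=60

Answer: a=36 e=60 f=60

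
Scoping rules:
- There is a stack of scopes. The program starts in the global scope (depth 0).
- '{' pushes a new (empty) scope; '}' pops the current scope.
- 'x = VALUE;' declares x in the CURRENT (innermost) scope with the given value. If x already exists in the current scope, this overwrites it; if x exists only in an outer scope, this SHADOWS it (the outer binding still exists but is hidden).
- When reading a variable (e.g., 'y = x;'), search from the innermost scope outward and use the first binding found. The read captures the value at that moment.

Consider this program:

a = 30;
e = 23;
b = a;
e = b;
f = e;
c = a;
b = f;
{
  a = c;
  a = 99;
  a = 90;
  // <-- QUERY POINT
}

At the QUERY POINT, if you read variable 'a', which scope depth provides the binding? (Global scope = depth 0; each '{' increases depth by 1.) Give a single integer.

Answer: 1

Derivation:
Step 1: declare a=30 at depth 0
Step 2: declare e=23 at depth 0
Step 3: declare b=(read a)=30 at depth 0
Step 4: declare e=(read b)=30 at depth 0
Step 5: declare f=(read e)=30 at depth 0
Step 6: declare c=(read a)=30 at depth 0
Step 7: declare b=(read f)=30 at depth 0
Step 8: enter scope (depth=1)
Step 9: declare a=(read c)=30 at depth 1
Step 10: declare a=99 at depth 1
Step 11: declare a=90 at depth 1
Visible at query point: a=90 b=30 c=30 e=30 f=30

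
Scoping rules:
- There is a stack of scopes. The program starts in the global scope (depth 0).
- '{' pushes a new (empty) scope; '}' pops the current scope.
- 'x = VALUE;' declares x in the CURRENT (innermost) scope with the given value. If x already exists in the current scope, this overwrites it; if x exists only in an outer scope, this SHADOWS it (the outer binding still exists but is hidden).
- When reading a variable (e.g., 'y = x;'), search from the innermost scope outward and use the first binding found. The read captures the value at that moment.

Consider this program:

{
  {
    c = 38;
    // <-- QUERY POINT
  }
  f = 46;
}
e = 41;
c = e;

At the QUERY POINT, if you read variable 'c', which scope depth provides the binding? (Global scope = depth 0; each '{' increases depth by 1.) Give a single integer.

Answer: 2

Derivation:
Step 1: enter scope (depth=1)
Step 2: enter scope (depth=2)
Step 3: declare c=38 at depth 2
Visible at query point: c=38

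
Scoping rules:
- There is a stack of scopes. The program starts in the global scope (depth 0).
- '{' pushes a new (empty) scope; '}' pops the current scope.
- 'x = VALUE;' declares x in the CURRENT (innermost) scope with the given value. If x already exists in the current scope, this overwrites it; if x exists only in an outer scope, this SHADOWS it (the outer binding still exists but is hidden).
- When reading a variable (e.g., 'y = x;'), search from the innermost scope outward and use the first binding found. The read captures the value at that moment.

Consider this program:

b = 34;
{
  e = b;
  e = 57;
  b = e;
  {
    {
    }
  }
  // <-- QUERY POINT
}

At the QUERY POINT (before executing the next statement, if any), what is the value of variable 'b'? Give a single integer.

Answer: 57

Derivation:
Step 1: declare b=34 at depth 0
Step 2: enter scope (depth=1)
Step 3: declare e=(read b)=34 at depth 1
Step 4: declare e=57 at depth 1
Step 5: declare b=(read e)=57 at depth 1
Step 6: enter scope (depth=2)
Step 7: enter scope (depth=3)
Step 8: exit scope (depth=2)
Step 9: exit scope (depth=1)
Visible at query point: b=57 e=57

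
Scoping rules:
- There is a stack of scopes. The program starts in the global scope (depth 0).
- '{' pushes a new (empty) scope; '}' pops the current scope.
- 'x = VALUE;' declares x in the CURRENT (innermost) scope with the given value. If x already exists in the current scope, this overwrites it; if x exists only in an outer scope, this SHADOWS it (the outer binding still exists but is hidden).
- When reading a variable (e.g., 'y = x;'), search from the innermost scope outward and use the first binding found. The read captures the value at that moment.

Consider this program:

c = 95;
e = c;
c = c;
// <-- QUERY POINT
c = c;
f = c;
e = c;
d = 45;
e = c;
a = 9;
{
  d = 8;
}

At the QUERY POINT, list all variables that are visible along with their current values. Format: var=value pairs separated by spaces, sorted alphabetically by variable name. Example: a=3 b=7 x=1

Answer: c=95 e=95

Derivation:
Step 1: declare c=95 at depth 0
Step 2: declare e=(read c)=95 at depth 0
Step 3: declare c=(read c)=95 at depth 0
Visible at query point: c=95 e=95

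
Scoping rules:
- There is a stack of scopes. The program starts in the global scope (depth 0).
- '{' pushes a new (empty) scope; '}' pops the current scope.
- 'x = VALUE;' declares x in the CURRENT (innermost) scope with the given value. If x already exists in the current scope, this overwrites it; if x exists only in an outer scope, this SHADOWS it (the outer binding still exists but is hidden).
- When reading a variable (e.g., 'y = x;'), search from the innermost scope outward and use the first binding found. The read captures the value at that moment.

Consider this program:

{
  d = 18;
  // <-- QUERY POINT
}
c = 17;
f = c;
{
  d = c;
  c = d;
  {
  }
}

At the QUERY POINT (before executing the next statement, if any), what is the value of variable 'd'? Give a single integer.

Answer: 18

Derivation:
Step 1: enter scope (depth=1)
Step 2: declare d=18 at depth 1
Visible at query point: d=18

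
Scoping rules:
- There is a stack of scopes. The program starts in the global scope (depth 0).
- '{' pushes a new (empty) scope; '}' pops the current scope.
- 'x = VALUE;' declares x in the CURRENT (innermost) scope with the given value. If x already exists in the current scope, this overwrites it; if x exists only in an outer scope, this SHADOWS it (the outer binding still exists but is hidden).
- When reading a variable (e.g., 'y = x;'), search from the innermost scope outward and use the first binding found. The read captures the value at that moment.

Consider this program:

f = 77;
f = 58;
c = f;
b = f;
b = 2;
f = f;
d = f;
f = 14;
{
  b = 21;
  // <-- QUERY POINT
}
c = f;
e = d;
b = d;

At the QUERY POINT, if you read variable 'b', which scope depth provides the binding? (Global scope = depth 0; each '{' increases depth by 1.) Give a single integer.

Step 1: declare f=77 at depth 0
Step 2: declare f=58 at depth 0
Step 3: declare c=(read f)=58 at depth 0
Step 4: declare b=(read f)=58 at depth 0
Step 5: declare b=2 at depth 0
Step 6: declare f=(read f)=58 at depth 0
Step 7: declare d=(read f)=58 at depth 0
Step 8: declare f=14 at depth 0
Step 9: enter scope (depth=1)
Step 10: declare b=21 at depth 1
Visible at query point: b=21 c=58 d=58 f=14

Answer: 1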